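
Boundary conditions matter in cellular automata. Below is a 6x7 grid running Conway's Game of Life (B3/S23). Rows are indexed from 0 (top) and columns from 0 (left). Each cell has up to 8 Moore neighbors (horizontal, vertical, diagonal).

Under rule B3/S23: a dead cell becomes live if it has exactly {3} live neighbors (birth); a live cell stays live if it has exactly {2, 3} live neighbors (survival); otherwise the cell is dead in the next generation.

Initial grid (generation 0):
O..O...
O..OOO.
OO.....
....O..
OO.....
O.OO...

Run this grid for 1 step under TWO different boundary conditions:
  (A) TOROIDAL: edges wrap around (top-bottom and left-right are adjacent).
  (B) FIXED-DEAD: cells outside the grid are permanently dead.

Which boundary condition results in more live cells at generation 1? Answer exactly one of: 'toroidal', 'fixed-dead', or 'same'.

Under TOROIDAL boundary, generation 1:
O......
O.OOO..
OO.O.OO
.......
OOOO...
O.OO..O
Population = 18

Under FIXED-DEAD boundary, generation 1:
...O...
O.OOO..
OO.O.O.
.......
OOOO...
O.O....
Population = 15

Comparison: toroidal=18, fixed-dead=15 -> toroidal

Answer: toroidal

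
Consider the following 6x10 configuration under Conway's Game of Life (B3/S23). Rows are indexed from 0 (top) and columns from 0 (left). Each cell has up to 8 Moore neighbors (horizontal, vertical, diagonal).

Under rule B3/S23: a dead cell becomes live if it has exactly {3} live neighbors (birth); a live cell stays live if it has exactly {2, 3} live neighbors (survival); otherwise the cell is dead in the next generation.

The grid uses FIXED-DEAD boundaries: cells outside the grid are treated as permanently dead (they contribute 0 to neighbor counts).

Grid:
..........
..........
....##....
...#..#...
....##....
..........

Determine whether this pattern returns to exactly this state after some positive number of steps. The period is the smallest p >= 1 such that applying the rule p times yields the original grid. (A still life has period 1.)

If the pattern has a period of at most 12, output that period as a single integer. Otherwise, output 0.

Answer: 1

Derivation:
Simulating and comparing each generation to the original:
Gen 0 (original, given above): 6 live cells
Gen 1: 6 live cells, MATCHES original -> period = 1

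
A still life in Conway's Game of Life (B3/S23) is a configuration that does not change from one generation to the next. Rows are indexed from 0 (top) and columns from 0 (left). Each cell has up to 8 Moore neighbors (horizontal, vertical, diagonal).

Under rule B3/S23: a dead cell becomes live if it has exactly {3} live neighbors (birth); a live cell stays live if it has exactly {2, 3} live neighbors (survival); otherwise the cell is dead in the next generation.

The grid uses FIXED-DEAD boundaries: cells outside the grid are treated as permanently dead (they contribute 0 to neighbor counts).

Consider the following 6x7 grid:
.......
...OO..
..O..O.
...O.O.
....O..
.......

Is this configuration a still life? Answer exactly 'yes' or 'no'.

Compute generation 1 and compare to generation 0 (given above):
Generation 1:
.......
...OO..
..O..O.
...O.O.
....O..
.......
The grids are IDENTICAL -> still life.

Answer: yes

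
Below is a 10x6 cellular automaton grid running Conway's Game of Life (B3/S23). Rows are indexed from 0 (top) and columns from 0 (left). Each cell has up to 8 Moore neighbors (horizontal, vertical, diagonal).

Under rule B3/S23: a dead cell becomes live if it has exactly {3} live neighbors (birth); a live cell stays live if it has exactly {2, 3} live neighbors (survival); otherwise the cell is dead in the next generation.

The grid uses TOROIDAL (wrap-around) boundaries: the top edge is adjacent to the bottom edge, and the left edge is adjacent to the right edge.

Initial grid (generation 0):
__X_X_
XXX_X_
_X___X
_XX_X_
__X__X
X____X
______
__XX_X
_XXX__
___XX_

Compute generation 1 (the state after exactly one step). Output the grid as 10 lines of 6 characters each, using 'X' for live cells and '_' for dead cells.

Answer: __X_X_
X_X_X_
____XX
_XXXXX
__XXXX
X____X
X___XX
_X_XX_
_X____
_X__X_

Derivation:
Simulating step by step:
Generation 0 (given above): 23 live cells
Generation 1: 27 live cells
(generation 1 grid is the final answer)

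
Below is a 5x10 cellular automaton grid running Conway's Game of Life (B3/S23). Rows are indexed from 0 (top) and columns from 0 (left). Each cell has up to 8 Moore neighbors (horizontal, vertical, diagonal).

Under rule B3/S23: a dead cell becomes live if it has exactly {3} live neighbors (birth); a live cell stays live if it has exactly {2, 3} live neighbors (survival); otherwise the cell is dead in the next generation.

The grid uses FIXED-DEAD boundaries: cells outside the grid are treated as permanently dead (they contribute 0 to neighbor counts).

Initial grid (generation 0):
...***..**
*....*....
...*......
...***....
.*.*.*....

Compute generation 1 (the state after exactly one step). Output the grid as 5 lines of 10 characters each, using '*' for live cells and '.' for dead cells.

Answer: ....**....
...*.*....
...*.*....
...*.*....
..**.*....

Derivation:
Simulating step by step:
Generation 0 (given above): 14 live cells
Generation 1: 11 live cells
(generation 1 grid is the final answer)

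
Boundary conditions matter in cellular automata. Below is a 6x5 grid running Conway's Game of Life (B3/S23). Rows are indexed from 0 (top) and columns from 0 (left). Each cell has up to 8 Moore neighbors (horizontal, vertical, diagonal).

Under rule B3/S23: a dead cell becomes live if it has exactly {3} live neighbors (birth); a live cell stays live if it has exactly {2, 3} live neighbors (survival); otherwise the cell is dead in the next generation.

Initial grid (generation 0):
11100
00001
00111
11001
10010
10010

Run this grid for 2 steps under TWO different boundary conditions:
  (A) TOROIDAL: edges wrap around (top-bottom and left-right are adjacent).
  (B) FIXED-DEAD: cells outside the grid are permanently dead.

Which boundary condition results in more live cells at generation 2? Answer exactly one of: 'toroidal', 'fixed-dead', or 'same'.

Answer: toroidal

Derivation:
Under TOROIDAL boundary, generation 2:
11110
00001
11100
01010
01111
10000
Population = 15

Under FIXED-DEAD boundary, generation 2:
00000
01110
11101
10001
10111
00010
Population = 14

Comparison: toroidal=15, fixed-dead=14 -> toroidal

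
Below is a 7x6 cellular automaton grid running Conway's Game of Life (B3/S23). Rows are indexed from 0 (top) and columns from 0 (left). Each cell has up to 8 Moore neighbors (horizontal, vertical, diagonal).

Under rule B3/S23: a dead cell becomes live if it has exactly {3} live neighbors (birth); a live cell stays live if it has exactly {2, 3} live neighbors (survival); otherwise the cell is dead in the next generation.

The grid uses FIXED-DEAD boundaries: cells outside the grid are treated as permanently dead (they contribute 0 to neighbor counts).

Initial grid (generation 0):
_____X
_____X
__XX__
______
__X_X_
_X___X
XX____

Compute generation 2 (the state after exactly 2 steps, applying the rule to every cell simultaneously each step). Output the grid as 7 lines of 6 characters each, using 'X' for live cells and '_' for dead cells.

Answer: ______
______
______
______
__X___
X_X___
X_X___

Derivation:
Simulating step by step:
Generation 0 (given above): 10 live cells
Generation 1: 7 live cells
______
____X_
______
__X___
______
XXX___
XX____
Generation 2: 5 live cells
(generation 2 grid is the final answer)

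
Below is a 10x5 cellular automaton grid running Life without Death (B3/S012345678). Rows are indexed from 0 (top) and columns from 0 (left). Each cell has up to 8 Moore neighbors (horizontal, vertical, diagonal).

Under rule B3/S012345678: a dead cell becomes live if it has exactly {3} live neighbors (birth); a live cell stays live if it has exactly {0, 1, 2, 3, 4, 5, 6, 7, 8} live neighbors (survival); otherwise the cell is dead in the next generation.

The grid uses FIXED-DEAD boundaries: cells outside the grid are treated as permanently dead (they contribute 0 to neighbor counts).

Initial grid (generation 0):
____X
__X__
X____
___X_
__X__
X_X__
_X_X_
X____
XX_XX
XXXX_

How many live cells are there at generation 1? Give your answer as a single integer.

Simulating step by step:
Generation 0 (given above): 18 live cells
Generation 1: 26 live cells
____X
__X__
X____
___X_
_XXX_
X_XX_
XXXX_
X__XX
XX_XX
XXXXX
Population at generation 1: 26

Answer: 26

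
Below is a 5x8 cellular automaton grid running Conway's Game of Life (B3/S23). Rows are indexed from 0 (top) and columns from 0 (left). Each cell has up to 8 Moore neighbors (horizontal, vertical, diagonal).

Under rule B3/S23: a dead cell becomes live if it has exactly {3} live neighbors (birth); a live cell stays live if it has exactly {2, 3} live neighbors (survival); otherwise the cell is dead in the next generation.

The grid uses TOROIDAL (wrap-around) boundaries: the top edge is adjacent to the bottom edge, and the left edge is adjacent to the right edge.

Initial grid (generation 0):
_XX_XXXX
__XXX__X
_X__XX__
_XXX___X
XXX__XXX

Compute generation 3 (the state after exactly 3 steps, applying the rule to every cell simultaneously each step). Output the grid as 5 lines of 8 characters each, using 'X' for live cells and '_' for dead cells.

Answer: ________
______X_
_____XX_
______X_
________

Derivation:
Simulating step by step:
Generation 0 (given above): 23 live cells
Generation 1: 6 live cells
________
_______X
_X___XX_
___X___X
________
Generation 2: 5 live cells
________
______X_
X_____XX
______X_
________
Generation 3: 4 live cells
(generation 3 grid is the final answer)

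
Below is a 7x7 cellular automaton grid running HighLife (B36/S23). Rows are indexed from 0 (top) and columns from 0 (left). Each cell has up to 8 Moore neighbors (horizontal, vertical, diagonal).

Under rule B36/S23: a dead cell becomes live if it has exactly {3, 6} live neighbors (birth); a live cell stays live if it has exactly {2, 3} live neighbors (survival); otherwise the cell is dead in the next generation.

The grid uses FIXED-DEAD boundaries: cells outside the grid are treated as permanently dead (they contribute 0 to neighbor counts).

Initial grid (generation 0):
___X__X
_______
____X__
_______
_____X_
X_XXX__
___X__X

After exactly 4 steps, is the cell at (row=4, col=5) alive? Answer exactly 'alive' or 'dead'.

Simulating step by step:
Generation 0 (given above): 10 live cells
Generation 1: 9 live cells
_______
_______
_______
_______
___XX__
__XXXX_
__XXX__
Generation 2: 5 live cells
_______
_______
_______
_______
__X__X_
_____X_
__X__X_
Generation 3: 3 live cells
_______
_______
_______
_______
_______
____XXX
_______
Generation 4: 3 live cells
_______
_______
_______
_______
_____X_
_____X_
_____X_

Cell (4,5) at generation 4: 1 -> alive

Answer: alive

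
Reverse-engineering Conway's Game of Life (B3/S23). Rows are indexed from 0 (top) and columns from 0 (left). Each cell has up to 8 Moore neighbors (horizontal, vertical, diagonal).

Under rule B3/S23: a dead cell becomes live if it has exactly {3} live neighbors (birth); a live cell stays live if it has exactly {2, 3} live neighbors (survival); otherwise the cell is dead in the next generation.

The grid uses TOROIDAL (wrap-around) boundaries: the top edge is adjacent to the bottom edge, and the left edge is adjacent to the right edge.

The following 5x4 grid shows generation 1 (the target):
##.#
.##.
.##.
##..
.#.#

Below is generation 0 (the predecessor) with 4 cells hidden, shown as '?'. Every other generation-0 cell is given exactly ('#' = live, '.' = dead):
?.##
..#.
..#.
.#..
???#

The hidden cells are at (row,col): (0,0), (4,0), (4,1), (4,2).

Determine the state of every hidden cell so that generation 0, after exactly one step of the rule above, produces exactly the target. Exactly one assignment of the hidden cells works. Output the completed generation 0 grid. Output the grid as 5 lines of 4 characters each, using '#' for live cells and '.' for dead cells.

Hidden generation-0 cells (in order): (0,0), (4,0), (4,1), (4,2).
A hidden cell only influences target cells in its own 3x3 neighborhood. Try each of the 2^4 = 16 assignments, step the completed generation 0 forward once under B3/S23, and compare with the target:
  (0,0)=. (4,0)=. (4,1)=. (4,2)=. -> step gives (0,0)='.' but target has '#' -> reject
  (0,0)=. (4,0)=. (4,1)=. (4,2)=# -> step gives (0,0)='.' but target has '#' -> reject
  (0,0)=. (4,0)=. (4,1)=# (4,2)=. -> step reproduces the target at every cell -> ACCEPT
  (0,0)=. (4,0)=. (4,1)=# (4,2)=# -> step gives (0,1)='.' but target has '#' -> reject
  (0,0)=. (4,0)=# (4,1)=. (4,2)=. -> step gives (0,2)='#' but target has '.' -> reject
  (0,0)=. (4,0)=# (4,1)=. (4,2)=# -> step gives (0,1)='.' but target has '#' -> reject
  (0,0)=. (4,0)=# (4,1)=# (4,2)=. -> step gives (0,0)='.' but target has '#' -> reject
  (0,0)=. (4,0)=# (4,1)=# (4,2)=# -> step gives (0,0)='.' but target has '#' -> reject
  (0,0)=# (4,0)=. (4,1)=. (4,2)=. -> step gives (0,2)='#' but target has '.' -> reject
  (0,0)=# (4,0)=. (4,1)=. (4,2)=# -> step gives (0,1)='.' but target has '#' -> reject
  (0,0)=# (4,0)=. (4,1)=# (4,2)=. -> step gives (0,1)='.' but target has '#' -> reject
  (0,0)=# (4,0)=. (4,1)=# (4,2)=# -> step gives (0,1)='.' but target has '#' -> reject
  (0,0)=# (4,0)=# (4,1)=. (4,2)=. -> step gives (0,1)='.' but target has '#' -> reject
  (0,0)=# (4,0)=# (4,1)=. (4,2)=# -> step gives (0,1)='.' but target has '#' -> reject
  (0,0)=# (4,0)=# (4,1)=# (4,2)=. -> step gives (0,0)='.' but target has '#' -> reject
  (0,0)=# (4,0)=# (4,1)=# (4,2)=# -> step gives (0,0)='.' but target has '#' -> reject
Unique solution: (0,0)=dead, (4,0)=dead, (4,1)=live, (4,2)=dead.
Check: live-neighbor counts of every cell in the completed generation 0:
3343
1334
1322
3242
4252
Applying B3/S23 to generation 0 with these counts gives:
##.#
.##.
.##.
##..
.#.#
which matches the target exactly.

Answer: ..##
..#.
..#.
.#..
.#.#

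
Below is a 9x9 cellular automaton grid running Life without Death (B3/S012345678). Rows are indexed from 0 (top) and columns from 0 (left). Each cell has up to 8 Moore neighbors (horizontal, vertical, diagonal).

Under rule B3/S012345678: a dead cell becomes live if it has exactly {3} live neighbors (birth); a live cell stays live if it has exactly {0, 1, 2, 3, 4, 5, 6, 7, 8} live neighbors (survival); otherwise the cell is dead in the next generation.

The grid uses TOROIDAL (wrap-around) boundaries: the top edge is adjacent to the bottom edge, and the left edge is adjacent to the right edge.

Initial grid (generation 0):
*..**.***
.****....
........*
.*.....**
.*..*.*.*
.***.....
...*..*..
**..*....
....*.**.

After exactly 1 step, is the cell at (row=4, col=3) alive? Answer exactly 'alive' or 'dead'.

Simulating step by step:
Generation 0 (given above): 29 live cells
Generation 1: 45 live cells
**.**.***
.*****...
.*.*...**
.*.....**
.*.**.*.*
******.*.
*..**.*..
**.**.**.
.*..*.**.

Cell (4,3) at generation 1: 1 -> alive

Answer: alive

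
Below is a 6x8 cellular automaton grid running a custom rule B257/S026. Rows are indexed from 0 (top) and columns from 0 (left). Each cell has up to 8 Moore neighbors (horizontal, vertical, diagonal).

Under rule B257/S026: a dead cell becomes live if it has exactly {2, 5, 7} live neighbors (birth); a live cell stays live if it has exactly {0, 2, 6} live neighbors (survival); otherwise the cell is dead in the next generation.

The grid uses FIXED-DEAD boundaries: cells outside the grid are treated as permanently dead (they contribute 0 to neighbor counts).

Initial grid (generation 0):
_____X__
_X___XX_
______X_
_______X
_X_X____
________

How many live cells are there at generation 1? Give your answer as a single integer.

Answer: 11

Derivation:
Simulating step by step:
Generation 0 (given above): 8 live cells
Generation 1: 11 live cells
____XX__
_X__X__X
________
__X___X_
_XXX____
__X_____
Population at generation 1: 11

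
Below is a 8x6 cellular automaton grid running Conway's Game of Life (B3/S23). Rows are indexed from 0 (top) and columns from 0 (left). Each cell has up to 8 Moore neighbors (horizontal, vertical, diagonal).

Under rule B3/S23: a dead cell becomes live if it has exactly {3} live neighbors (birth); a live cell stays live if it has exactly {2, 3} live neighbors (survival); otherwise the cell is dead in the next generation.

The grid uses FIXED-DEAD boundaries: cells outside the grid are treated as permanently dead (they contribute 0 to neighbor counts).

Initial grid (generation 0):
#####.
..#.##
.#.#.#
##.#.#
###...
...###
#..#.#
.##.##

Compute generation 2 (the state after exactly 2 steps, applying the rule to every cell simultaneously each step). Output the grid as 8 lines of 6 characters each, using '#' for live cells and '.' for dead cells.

Answer: .#..##
#..#.#
###...
###...
......
##..#.
##...#
.####.

Derivation:
Simulating step by step:
Generation 0 (given above): 28 live cells
Generation 1: 22 live cells
.##.##
#....#
##.#.#
...#..
#....#
#..#.#
.#....
.#####
Generation 2: 22 live cells
(generation 2 grid is the final answer)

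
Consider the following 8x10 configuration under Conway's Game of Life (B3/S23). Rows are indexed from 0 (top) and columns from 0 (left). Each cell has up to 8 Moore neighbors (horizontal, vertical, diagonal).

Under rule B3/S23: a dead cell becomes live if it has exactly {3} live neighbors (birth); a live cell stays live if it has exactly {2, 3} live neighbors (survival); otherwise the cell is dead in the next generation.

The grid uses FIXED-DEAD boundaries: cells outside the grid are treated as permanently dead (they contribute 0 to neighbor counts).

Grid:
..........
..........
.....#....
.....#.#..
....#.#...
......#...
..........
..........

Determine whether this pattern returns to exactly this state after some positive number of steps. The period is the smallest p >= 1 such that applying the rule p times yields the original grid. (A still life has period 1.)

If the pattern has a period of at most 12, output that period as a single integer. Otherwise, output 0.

Simulating and comparing each generation to the original:
Gen 0 (original, given above): 6 live cells
Gen 1: 6 live cells, differs from original
Gen 2: 6 live cells, MATCHES original -> period = 2

Answer: 2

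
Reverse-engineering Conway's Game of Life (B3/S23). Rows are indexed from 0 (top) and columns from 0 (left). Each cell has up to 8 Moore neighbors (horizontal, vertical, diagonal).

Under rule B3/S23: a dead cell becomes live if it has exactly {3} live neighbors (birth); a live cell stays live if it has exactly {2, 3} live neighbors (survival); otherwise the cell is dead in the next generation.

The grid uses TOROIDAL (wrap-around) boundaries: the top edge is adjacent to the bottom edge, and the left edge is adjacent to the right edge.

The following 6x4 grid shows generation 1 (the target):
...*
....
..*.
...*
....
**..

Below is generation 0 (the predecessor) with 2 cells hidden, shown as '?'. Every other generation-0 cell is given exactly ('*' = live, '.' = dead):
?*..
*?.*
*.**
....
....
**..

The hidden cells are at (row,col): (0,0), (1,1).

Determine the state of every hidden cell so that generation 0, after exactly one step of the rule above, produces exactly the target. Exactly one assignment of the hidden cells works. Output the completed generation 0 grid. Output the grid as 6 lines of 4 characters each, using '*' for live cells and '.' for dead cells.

Hidden generation-0 cells (in order): (0,0), (1,1).
A hidden cell only influences target cells in its own 3x3 neighborhood. Try each of the 2^2 = 4 assignments, step the completed generation 0 forward once under B3/S23, and compare with the target:
  (0,0)=. (1,1)=. -> step gives (0,1)='*' but target has '.' -> reject
  (0,0)=. (1,1)=* -> step reproduces the target at every cell -> ACCEPT
  (0,0)=* (1,1)=. -> step gives (0,2)='*' but target has '.' -> reject
  (0,0)=* (1,1)=* -> step gives (0,3)='.' but target has '*' -> reject
Unique solution: (0,0)=dead, (1,1)=live.
Check: live-neighbor counts of every cell in the completed generation 0:
6443
5454
4434
2223
2211
2221
Applying B3/S23 to generation 0 with these counts gives:
...*
....
..*.
...*
....
**..
which matches the target exactly.

Answer: .*..
**.*
*.**
....
....
**..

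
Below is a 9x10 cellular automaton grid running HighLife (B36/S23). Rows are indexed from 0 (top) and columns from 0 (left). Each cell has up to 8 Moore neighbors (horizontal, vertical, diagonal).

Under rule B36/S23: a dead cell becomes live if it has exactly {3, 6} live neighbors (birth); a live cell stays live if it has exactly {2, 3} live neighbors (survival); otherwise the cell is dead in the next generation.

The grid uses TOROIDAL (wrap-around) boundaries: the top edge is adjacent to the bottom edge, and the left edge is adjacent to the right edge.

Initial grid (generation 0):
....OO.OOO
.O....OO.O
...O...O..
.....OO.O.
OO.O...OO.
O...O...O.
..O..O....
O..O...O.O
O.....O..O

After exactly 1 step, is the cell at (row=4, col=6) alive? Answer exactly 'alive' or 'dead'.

Simulating step by step:
Generation 0 (given above): 31 live cells
Generation 1: 38 live cells
.....O....
O...OO..OO
.....O....
..O.O.O.OO
OO..OOO.O.
O.OOO..OO.
OO.OO...O.
OO....O.OO
....OOO.O.

Cell (4,6) at generation 1: 1 -> alive

Answer: alive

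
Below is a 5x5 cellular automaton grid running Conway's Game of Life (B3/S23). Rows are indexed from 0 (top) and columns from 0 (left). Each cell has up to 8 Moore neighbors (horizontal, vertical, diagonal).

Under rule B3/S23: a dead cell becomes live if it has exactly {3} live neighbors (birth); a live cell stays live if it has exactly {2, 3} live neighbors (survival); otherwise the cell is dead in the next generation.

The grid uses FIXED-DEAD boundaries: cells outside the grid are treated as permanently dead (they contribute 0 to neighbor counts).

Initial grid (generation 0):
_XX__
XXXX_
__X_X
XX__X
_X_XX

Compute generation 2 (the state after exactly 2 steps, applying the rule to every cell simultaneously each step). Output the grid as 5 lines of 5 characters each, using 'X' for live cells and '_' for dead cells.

Simulating step by step:
Generation 0 (given above): 14 live cells
Generation 1: 12 live cells
X__X_
X____
____X
XX__X
XXXXX
Generation 2: 8 live cells
(generation 2 grid is the final answer)

Answer: _____
_____
XX___
X___X
X_XXX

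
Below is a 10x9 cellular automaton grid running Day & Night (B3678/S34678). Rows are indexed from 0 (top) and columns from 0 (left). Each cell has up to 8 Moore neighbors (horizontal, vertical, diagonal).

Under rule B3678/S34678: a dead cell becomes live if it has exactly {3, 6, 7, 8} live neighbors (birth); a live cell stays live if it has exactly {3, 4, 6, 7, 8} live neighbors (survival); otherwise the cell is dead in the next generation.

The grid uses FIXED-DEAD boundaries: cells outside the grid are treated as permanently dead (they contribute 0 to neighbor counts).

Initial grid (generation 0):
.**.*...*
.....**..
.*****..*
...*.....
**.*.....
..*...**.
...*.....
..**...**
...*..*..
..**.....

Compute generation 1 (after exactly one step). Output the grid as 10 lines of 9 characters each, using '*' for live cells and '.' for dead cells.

Answer: .....*...
.....*.*.
..*****..
*.**.....
.........
.***.....
...*..*.*
..***....
...**..*.
.........

Derivation:
Simulating step by step:
Generation 0 (given above): 28 live cells
Generation 1: 23 live cells
(generation 1 grid is the final answer)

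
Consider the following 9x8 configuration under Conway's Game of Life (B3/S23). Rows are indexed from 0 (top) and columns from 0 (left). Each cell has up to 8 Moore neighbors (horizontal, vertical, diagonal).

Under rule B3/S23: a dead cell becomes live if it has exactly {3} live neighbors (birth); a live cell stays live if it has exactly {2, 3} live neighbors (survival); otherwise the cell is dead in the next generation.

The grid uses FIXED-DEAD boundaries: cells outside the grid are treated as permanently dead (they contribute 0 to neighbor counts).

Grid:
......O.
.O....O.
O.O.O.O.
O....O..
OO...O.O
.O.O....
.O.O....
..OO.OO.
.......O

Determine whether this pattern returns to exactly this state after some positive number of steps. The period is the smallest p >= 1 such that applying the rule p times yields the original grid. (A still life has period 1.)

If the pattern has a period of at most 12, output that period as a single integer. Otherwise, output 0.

Answer: 0

Derivation:
Simulating and comparing each generation to the original:
Gen 0 (original, given above): 22 live cells
Gen 1: 22 live cells, differs from original
Gen 2: 23 live cells, differs from original
Gen 3: 24 live cells, differs from original
Gen 4: 24 live cells, differs from original
Gen 5: 23 live cells, differs from original
Gen 6: 28 live cells, differs from original
Gen 7: 24 live cells, differs from original
Gen 8: 20 live cells, differs from original
Gen 9: 24 live cells, differs from original
Gen 10: 26 live cells, differs from original
Gen 11: 20 live cells, differs from original
Gen 12: 14 live cells, differs from original
No period found within 12 steps.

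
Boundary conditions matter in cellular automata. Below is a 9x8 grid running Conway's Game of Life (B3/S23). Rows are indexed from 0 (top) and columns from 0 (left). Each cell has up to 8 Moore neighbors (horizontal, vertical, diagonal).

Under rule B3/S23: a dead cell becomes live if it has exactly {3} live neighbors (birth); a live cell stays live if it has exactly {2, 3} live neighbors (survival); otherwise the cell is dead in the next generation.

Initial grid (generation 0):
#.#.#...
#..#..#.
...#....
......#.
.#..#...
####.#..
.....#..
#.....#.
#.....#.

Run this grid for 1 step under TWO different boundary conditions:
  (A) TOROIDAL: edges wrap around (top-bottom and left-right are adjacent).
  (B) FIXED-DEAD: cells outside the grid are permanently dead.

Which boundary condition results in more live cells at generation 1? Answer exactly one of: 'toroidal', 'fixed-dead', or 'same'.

Answer: toroidal

Derivation:
Under TOROIDAL boundary, generation 1:
#..#.#..
.####..#
.......#
........
##.###..
####.#..
#.#.####
.....##.
#....#..
Population = 29

Under FIXED-DEAD boundary, generation 1:
.#.#....
.####...
........
........
##.###..
####.#..
#.#.###.
.....##.
........
Population = 23

Comparison: toroidal=29, fixed-dead=23 -> toroidal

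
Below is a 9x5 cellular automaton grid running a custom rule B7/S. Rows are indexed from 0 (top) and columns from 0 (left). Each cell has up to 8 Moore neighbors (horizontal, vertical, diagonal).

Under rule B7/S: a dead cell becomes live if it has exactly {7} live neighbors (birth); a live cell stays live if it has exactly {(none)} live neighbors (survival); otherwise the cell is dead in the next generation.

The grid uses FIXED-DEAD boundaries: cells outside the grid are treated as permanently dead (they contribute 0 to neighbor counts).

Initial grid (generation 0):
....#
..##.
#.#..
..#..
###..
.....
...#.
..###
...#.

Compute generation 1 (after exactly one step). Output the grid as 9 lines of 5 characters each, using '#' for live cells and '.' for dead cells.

Answer: .....
.....
.....
.....
.....
.....
.....
.....
.....

Derivation:
Simulating step by step:
Generation 0 (given above): 14 live cells
Generation 1: 0 live cells
(generation 1 grid is the final answer)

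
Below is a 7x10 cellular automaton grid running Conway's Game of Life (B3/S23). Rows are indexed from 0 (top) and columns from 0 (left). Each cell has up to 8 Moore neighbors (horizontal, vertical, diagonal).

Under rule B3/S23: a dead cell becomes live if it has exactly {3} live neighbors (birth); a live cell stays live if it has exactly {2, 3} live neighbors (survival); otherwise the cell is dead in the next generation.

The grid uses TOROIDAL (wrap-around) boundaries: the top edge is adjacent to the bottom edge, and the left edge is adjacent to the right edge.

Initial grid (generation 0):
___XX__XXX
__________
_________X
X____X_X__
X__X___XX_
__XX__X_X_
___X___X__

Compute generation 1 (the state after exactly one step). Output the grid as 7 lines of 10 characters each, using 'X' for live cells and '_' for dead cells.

Simulating step by step:
Generation 0 (given above): 19 live cells
Generation 1: 21 live cells
(generation 1 grid is the final answer)

Answer: ___XX__XX_
_________X
__________
X_____XX__
_XXXX___X_
__XXX_X_XX
______X__X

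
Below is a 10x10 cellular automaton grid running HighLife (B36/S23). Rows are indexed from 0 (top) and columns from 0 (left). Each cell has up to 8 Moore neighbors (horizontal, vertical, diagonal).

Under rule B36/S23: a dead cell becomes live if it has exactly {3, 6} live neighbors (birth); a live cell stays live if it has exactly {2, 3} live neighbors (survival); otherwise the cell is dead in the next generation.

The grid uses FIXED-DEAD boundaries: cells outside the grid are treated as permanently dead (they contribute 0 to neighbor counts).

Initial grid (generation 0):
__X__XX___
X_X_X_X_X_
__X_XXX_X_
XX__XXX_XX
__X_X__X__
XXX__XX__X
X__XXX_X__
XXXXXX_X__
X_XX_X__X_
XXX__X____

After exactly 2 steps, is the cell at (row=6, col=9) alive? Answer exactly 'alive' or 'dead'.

Answer: alive

Derivation:
Simulating step by step:
Generation 0 (given above): 50 live cells
Generation 1: 38 live cells
_X_X_XXX__
__X_X_____
X_X____XX_
_XX_____XX
_XX_XX_X_X
X_X____XX_
__X___XXX_
X______XX_
____XX____
X_XXX_____
Generation 2: 34 live cells
__XXXXX___
__X_XX__X_
__X____XXX
X_____X__X
X_____XXXX
__X__X___X
______X__X
_____X__X_
_X__XX____
___XXX____

Cell (6,9) at generation 2: 1 -> alive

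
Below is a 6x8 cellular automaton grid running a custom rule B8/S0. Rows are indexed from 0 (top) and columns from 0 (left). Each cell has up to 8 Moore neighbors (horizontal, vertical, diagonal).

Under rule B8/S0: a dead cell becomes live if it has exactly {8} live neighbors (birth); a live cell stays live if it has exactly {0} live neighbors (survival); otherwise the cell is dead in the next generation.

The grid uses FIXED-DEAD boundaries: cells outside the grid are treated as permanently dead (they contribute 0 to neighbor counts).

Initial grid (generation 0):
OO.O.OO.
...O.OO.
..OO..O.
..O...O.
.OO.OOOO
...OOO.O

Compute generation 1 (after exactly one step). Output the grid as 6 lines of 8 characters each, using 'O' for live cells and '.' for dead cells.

Simulating step by step:
Generation 0 (given above): 23 live cells
Generation 1: 0 live cells
(generation 1 grid is the final answer)

Answer: ........
........
........
........
........
........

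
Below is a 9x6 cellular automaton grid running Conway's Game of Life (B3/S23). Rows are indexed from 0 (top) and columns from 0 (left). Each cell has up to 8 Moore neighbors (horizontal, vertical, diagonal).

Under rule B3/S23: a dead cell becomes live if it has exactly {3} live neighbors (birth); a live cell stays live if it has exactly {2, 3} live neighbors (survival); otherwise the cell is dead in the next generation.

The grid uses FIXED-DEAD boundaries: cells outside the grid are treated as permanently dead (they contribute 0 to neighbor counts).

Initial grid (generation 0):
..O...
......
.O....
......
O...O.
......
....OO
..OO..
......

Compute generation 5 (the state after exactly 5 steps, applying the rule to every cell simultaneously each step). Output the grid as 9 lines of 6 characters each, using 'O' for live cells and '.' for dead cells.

Simulating step by step:
Generation 0 (given above): 8 live cells
Generation 1: 6 live cells
......
......
......
......
......
....OO
...OO.
...OO.
......
Generation 2: 5 live cells
......
......
......
......
......
...OOO
......
...OO.
......
Generation 3: 3 live cells
......
......
......
......
....O.
....O.
.....O
......
......
Generation 4: 2 live cells
......
......
......
......
......
....OO
......
......
......
Generation 5: 0 live cells
(generation 5 grid is the final answer)

Answer: ......
......
......
......
......
......
......
......
......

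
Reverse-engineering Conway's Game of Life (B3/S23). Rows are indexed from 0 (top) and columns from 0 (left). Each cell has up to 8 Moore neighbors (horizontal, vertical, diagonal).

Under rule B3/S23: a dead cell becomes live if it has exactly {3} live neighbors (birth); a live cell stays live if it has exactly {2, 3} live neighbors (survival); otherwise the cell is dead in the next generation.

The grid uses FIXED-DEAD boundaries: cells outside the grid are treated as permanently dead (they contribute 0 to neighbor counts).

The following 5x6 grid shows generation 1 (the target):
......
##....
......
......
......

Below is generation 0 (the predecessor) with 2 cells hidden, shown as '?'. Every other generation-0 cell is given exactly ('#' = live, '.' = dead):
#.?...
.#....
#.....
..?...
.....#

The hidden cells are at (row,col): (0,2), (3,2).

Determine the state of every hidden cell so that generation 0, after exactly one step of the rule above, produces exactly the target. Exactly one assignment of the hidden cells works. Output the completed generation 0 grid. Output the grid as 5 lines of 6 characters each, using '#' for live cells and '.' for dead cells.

Hidden generation-0 cells (in order): (0,2), (3,2).
A hidden cell only influences target cells in its own 3x3 neighborhood. Try each of the 2^2 = 4 assignments, step the completed generation 0 forward once under B3/S23, and compare with the target:
  (0,2)=. (3,2)=. -> step reproduces the target at every cell -> ACCEPT
  (0,2)=. (3,2)=# -> step gives (2,1)='#' but target has '.' -> reject
  (0,2)=# (3,2)=. -> step gives (0,1)='#' but target has '.' -> reject
  (0,2)=# (3,2)=# -> step gives (0,1)='#' but target has '.' -> reject
Unique solution: (0,2)=dead, (3,2)=dead.
Check: live-neighbor counts of every cell in the completed generation 0:
121000
321000
121000
110011
000010
Applying B3/S23 to generation 0 with these counts gives:
......
##....
......
......
......
which matches the target exactly.

Answer: #.....
.#....
#.....
......
.....#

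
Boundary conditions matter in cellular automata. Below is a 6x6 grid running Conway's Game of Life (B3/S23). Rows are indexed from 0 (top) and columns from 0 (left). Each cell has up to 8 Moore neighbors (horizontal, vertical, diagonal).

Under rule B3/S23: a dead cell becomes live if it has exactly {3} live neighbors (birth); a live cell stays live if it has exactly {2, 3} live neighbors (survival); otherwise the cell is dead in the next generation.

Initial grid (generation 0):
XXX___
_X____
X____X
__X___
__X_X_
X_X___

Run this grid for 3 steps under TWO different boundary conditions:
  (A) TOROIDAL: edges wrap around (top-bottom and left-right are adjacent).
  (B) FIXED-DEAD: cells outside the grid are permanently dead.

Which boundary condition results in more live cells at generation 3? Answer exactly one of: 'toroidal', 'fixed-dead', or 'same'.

Under TOROIDAL boundary, generation 3:
X_____
__X__X
_XX_XX
_X____
_____X
X_____
Population = 10

Under FIXED-DEAD boundary, generation 3:
_XX___
X_X___
XXX___
XX____
_X____
__X___
Population = 11

Comparison: toroidal=10, fixed-dead=11 -> fixed-dead

Answer: fixed-dead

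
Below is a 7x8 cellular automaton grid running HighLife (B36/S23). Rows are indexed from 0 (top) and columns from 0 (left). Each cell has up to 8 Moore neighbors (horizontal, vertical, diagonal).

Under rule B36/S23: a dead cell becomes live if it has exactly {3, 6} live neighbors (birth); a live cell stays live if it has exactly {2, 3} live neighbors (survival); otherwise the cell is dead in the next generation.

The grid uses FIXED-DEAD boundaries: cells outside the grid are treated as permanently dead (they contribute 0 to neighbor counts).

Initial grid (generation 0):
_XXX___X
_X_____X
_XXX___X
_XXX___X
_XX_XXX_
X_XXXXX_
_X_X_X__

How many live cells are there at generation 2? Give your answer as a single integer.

Answer: 17

Derivation:
Simulating step by step:
Generation 0 (given above): 28 live cells
Generation 1: 19 live cells
_XX_____
X_____XX
X__X__XX
X____X_X
X______X
X_______
_X_X_XX_
Generation 2: 17 live cells
_X______
X_X___XX
XX___X__
XX_____X
XX____X_
XX____X_
________
Population at generation 2: 17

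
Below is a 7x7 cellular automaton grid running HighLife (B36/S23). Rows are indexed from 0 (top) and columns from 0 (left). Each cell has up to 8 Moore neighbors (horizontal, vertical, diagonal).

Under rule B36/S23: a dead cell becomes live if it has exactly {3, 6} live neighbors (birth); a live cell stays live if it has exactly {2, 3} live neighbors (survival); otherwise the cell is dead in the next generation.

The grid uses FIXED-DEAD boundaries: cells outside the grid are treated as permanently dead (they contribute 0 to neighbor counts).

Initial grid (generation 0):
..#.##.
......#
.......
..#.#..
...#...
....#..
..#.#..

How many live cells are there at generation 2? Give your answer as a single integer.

Answer: 5

Derivation:
Simulating step by step:
Generation 0 (given above): 10 live cells
Generation 1: 7 live cells
.....#.
.....#.
.......
...#...
...##..
....#..
...#...
Generation 2: 5 live cells
.......
.......
.......
...##..
...##..
....#..
.......
Population at generation 2: 5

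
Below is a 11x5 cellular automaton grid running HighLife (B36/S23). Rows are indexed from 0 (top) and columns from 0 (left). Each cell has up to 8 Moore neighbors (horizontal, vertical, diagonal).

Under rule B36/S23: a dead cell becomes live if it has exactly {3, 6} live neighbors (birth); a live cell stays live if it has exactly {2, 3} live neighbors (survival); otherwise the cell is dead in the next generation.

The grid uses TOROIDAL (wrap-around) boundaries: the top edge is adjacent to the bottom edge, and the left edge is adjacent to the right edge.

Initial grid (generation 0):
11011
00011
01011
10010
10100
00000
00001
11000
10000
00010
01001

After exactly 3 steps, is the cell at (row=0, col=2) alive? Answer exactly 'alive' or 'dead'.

Answer: alive

Derivation:
Simulating step by step:
Generation 0 (given above): 20 live cells
Generation 1: 17 live cells
01000
11000
00000
10010
01001
00000
10000
11001
11001
10001
01000
Generation 2: 18 live cells
01100
11000
11001
10001
10001
10000
11001
00000
00010
00001
01000
Generation 3: 12 live cells
00100
00001
00000
00010
01000
00000
11001
10001
00000
00000
11100

Cell (0,2) at generation 3: 1 -> alive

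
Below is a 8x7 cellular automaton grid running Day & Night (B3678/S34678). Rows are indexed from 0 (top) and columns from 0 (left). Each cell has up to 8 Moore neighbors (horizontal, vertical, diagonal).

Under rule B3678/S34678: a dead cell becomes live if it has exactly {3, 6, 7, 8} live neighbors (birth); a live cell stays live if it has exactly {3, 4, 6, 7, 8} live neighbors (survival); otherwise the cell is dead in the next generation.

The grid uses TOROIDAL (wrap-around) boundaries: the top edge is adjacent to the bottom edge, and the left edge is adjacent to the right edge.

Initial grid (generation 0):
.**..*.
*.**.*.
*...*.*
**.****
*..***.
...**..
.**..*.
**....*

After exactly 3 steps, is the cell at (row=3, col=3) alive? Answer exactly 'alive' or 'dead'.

Simulating step by step:
Generation 0 (given above): 28 live cells
Generation 1: 29 live cells
..***..
*.**.*.
.....**
.******
**..*..
.*.*..*
.****.*
*....**
Generation 2: 31 live cells
*.***..
.***.*.
....*..
.****.*
.**.*..
****...
*****.*
*..*.**
Generation 3: 30 live cells
*......
.**....
*.***..
***.*..
.*****.
.***.**
***.*..
.*****.

Cell (3,3) at generation 3: 0 -> dead

Answer: dead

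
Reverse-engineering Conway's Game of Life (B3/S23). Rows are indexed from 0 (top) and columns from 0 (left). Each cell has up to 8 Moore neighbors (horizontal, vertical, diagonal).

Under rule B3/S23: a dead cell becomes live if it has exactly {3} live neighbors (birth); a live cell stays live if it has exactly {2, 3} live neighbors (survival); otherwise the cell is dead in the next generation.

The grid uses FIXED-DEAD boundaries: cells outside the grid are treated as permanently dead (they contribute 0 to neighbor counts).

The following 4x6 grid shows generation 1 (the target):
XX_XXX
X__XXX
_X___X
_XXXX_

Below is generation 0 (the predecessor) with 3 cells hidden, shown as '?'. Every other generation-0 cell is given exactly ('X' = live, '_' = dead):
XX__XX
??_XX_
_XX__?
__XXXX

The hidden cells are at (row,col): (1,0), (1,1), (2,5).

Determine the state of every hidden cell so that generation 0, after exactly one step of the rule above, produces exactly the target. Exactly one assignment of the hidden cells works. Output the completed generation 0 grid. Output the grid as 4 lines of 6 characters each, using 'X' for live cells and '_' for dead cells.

Hidden generation-0 cells (in order): (1,0), (1,1), (2,5).
A hidden cell only influences target cells in its own 3x3 neighborhood. Try each of the 2^3 = 8 assignments, step the completed generation 0 forward once under B3/S23, and compare with the target:
  (1,0)=_ (1,1)=_ (2,5)=_ -> step gives (0,0)='_' but target has 'X' -> reject
  (1,0)=_ (1,1)=_ (2,5)=X -> step gives (0,0)='_' but target has 'X' -> reject
  (1,0)=_ (1,1)=X (2,5)=_ -> step gives (0,2)='X' but target has '_' -> reject
  (1,0)=_ (1,1)=X (2,5)=X -> step gives (0,2)='X' but target has '_' -> reject
  (1,0)=X (1,1)=_ (2,5)=_ -> step reproduces the target at every cell -> ACCEPT
  (1,0)=X (1,1)=_ (2,5)=X -> step gives (1,4)='_' but target has 'X' -> reject
  (1,0)=X (1,1)=X (2,5)=_ -> step gives (0,2)='X' but target has '_' -> reject
  (1,0)=X (1,1)=X (2,5)=X -> step gives (0,2)='X' but target has '_' -> reject
Unique solution: (1,0)=live, (1,1)=dead, (2,5)=dead.
Check: live-neighbor counts of every cell in the completed generation 0:
222332
354333
234653
133321
Applying B3/S23 to generation 0 with these counts gives:
XX_XXX
X__XXX
_X___X
_XXXX_
which matches the target exactly.

Answer: XX__XX
X__XX_
_XX___
__XXXX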